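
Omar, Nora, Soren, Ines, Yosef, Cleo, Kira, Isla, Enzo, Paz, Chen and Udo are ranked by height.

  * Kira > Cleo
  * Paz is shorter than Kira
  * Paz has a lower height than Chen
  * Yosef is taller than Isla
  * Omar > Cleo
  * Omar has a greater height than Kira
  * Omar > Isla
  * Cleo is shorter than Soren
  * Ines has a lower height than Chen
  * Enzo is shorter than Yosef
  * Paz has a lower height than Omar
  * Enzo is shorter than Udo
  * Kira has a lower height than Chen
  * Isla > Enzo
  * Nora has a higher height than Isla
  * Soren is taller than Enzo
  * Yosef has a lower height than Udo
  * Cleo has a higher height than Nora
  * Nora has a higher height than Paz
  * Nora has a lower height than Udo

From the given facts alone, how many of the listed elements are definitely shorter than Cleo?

4

Directly below Cleo: Nora.
One step further: Paz, Isla (3 so far).
One step further: Enzo (4 so far).
No other element is forced below Cleo by the given relations, so the count is 4.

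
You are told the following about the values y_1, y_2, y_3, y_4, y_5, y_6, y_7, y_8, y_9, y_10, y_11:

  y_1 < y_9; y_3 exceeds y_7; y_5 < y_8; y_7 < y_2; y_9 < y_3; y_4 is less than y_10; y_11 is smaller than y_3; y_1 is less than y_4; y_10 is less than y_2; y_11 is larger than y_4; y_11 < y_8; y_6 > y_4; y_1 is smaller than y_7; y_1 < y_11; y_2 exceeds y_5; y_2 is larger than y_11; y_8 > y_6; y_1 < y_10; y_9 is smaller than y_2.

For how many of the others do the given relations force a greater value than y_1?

9

Directly above y_1: y_4, y_7, y_9, y_11, y_10.
One step further: y_6, y_2, y_3, y_8 (9 so far).
Nothing else is reachable above y_1; 9 in all.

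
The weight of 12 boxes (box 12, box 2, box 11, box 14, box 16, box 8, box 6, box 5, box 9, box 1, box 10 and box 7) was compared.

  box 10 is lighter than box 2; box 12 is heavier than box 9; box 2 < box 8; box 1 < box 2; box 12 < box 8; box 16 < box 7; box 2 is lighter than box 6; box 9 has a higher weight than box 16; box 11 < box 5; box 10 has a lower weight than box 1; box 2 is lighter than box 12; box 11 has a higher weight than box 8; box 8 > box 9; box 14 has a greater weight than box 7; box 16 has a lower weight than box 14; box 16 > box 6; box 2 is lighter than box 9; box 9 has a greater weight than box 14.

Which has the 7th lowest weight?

box 14

Chaining the given pairs: box 10 < box 1 < box 2 < box 6 < box 16 < box 7 < box 14 < box 9 < box 12 < box 8 < box 11 < box 5.
Counting 7 from the smallest end gives box 14.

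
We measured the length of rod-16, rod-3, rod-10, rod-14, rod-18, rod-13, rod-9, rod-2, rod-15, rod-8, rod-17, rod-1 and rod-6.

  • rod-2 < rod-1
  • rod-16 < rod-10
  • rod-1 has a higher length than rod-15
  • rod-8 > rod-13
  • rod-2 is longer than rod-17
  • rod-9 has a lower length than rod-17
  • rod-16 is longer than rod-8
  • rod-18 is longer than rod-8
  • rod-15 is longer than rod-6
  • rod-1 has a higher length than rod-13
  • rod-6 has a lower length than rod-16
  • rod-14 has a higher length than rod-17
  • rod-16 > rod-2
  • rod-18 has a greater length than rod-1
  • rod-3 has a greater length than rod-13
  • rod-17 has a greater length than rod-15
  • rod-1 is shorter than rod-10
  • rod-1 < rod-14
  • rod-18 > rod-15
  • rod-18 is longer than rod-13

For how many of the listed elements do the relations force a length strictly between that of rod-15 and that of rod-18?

3

The relations place rod-15 below rod-18. An element lies strictly between them when it is forced above rod-15 and also forced below rod-18.
Above rod-15: {rod-17, rod-2, rod-1, rod-16, rod-10, rod-14}. Below rod-18: {rod-13, rod-9, rod-6, rod-8, rod-17, rod-2, rod-1}.
Intersection: {rod-17, rod-2, rod-1} — 3.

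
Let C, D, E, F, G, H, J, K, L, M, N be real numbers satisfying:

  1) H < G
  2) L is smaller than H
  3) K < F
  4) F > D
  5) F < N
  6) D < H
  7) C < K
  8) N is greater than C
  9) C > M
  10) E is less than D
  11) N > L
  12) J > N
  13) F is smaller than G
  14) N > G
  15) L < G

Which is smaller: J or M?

M

Link the given pairs in sequence: M < C; C < K; K < F; F < G; G < N; N < J.
Together: M < C < K < F < G < N < J.
So M < J; M is the smaller of the two.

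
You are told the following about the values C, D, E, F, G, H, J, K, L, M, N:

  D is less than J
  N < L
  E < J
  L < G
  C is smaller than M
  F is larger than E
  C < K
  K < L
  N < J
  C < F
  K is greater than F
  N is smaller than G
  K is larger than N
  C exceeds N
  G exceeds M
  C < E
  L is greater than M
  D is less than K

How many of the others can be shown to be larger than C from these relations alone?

The elements the relations force above C are E, F, K, M, L, G, J — no chain reaches any other.
That is 7.

7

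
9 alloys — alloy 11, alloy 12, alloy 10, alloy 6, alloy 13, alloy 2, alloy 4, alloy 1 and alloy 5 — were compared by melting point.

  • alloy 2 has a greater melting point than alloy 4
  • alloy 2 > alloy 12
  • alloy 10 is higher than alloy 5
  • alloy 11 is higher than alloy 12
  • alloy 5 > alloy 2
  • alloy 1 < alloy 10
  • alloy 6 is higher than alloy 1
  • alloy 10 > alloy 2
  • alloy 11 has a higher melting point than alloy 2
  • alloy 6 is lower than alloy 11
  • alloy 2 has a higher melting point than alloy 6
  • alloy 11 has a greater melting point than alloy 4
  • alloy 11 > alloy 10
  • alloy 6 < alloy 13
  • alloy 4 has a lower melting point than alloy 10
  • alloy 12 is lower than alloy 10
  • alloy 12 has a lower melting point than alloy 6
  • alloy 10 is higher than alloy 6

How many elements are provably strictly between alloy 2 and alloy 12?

1

The relations place alloy 12 below alloy 2. An element lies strictly between them when it is forced above alloy 12 and also forced below alloy 2.
Above alloy 12: {alloy 6, alloy 13, alloy 5, alloy 10, alloy 11}. Below alloy 2: {alloy 1, alloy 6, alloy 4}.
Intersection: {alloy 6} — 1.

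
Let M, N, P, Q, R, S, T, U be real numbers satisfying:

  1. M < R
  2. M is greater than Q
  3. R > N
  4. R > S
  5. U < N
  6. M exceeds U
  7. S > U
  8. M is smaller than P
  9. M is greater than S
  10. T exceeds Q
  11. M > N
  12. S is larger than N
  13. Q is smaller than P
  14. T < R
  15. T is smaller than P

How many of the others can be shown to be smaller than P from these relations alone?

Directly below P: Q, M, T.
One step further: U, N, S (6 so far).
Nothing else is reachable below P; 6 in all.

6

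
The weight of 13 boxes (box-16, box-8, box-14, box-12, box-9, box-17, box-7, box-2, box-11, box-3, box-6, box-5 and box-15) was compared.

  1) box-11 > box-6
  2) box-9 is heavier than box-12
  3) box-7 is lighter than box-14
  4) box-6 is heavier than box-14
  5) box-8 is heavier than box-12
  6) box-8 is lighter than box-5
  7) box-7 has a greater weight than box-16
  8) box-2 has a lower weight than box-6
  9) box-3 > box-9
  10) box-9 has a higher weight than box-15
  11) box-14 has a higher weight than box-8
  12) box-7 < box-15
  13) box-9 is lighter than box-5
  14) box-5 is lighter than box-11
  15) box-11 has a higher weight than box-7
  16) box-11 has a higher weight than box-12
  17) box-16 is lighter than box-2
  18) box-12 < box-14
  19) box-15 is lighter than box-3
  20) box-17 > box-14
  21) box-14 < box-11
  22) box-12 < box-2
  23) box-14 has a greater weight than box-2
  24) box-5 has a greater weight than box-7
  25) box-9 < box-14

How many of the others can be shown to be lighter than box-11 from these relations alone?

From box-11 the given relations immediately reach box-12, box-7, box-14, box-5, box-6.
From those, box-16, box-8, box-2, box-9 — 9 in total.
From those, box-15 — 10 in total.
Nothing else is reachable below box-11; 10 in all.

10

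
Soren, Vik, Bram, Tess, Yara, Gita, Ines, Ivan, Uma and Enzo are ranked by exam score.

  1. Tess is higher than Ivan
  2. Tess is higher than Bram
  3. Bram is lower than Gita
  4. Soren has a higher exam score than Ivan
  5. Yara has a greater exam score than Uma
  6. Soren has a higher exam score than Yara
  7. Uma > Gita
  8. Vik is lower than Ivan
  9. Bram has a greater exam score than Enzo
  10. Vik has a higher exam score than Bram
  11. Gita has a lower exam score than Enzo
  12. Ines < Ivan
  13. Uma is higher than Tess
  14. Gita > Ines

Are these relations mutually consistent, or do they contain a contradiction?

Chaining the given relations yields Gita < Enzo < Bram, so Gita < Bram. But one relation states Bram < Gita. These cannot both hold.

inconsistent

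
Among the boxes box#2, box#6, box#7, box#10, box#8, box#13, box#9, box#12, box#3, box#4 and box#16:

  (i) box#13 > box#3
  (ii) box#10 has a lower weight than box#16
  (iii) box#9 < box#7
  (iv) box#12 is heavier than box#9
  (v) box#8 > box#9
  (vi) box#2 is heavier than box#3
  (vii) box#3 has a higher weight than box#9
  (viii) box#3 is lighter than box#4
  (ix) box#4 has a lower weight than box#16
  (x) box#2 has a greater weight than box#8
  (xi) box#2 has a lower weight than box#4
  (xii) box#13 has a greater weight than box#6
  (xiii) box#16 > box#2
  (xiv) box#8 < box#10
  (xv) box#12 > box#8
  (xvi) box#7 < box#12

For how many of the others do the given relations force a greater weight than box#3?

4

From box#3 the given relations immediately reach box#2, box#4, box#13.
From those, box#16 — 4 in total.
Nothing else is reachable above box#3; 4 in all.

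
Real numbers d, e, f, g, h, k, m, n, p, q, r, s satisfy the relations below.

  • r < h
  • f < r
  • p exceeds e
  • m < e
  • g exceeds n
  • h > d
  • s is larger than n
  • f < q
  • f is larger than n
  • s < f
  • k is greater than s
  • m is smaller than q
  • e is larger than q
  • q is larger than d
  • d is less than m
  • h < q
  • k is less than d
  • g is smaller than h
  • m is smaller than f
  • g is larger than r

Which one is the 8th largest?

m

The consecutive relations fix a unique order: n < s < k < d < m < f < r < g < h < q < e < p.
Counting 8 from the largest end gives m.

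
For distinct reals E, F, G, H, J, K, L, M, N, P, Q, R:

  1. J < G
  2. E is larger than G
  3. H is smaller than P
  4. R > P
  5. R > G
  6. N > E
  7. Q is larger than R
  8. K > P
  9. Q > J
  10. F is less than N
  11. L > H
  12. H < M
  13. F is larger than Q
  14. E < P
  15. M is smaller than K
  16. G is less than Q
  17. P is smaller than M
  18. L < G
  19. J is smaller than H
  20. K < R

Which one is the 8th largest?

Piecing the relations together gives one ordering: J < H < L < G < E < P < M < K < R < Q < F < N.
Counting 8 from the largest end gives E.

E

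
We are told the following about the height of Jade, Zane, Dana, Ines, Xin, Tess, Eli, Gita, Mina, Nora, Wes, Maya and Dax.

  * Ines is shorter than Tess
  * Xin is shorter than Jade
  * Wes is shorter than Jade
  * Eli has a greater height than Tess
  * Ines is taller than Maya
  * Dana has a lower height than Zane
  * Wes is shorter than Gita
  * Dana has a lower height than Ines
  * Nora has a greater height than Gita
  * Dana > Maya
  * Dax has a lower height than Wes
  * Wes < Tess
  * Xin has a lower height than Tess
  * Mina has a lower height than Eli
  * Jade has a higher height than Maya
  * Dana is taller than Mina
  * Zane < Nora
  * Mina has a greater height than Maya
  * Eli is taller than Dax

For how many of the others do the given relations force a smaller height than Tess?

7

The elements the relations force below Tess are Maya, Dax, Mina, Dana, Xin, Ines, Wes — no chain reaches any other.
That is 7.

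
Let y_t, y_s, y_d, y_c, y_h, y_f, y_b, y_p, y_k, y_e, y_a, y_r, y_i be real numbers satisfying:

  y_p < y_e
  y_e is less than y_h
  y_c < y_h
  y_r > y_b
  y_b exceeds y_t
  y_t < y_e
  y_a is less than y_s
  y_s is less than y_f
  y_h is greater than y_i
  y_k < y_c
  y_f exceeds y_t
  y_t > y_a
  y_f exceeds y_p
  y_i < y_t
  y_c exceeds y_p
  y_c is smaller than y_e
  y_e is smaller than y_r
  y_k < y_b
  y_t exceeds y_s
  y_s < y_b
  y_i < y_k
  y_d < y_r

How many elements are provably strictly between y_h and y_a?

3

The relations place y_a below y_h. An element lies strictly between them when it is forced above y_a and also forced below y_h.
Above y_a: {y_s, y_t, y_b, y_e, y_r, y_f}. Below y_h: {y_p, y_i, y_k, y_s, y_t, y_c, y_e}.
Intersection: {y_s, y_t, y_e} — 3.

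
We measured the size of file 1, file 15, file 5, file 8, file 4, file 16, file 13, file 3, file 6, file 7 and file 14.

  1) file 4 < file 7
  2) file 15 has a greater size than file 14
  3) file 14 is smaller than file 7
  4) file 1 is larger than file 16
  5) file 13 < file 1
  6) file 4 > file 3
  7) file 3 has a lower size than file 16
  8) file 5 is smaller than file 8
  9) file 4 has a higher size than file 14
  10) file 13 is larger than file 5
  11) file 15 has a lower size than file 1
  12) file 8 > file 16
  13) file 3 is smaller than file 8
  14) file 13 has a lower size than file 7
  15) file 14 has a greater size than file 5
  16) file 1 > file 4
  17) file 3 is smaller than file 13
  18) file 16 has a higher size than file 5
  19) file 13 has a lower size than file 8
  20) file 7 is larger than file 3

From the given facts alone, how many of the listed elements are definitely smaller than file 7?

From file 7 the given relations immediately reach file 3, file 14, file 13, file 4.
From those, file 5 — 5 in total.
No other element is forced below file 7 by the given relations, so the count is 5.

5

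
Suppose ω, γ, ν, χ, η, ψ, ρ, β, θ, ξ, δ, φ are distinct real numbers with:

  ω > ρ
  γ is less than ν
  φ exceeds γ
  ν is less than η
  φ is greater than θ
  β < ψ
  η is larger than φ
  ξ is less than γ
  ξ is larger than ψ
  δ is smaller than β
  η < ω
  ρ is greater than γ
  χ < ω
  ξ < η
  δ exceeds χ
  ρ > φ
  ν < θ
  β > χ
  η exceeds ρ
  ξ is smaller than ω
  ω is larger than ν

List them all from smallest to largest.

Each adjacent pair is fixed by a given relation: χ < δ; δ < β; β < ψ; ψ < ξ; ξ < γ; γ < ν; ν < θ; θ < φ; φ < ρ; ρ < η; η < ω. Chaining them end to end gives the full order.

χ < δ < β < ψ < ξ < γ < ν < θ < φ < ρ < η < ω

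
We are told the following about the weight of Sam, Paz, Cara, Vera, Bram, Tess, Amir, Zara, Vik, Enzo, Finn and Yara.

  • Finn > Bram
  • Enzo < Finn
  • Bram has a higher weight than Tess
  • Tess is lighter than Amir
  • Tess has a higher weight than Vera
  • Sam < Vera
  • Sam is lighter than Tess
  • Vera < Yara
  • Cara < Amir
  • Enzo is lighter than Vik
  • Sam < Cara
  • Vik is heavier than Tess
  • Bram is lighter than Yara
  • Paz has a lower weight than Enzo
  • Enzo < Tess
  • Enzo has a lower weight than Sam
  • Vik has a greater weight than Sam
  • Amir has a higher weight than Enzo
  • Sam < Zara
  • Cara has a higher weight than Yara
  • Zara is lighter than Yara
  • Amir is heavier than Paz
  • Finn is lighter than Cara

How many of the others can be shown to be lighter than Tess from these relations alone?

The elements the relations force below Tess are Paz, Enzo, Sam, Vera — no chain reaches any other.
That is 4.

4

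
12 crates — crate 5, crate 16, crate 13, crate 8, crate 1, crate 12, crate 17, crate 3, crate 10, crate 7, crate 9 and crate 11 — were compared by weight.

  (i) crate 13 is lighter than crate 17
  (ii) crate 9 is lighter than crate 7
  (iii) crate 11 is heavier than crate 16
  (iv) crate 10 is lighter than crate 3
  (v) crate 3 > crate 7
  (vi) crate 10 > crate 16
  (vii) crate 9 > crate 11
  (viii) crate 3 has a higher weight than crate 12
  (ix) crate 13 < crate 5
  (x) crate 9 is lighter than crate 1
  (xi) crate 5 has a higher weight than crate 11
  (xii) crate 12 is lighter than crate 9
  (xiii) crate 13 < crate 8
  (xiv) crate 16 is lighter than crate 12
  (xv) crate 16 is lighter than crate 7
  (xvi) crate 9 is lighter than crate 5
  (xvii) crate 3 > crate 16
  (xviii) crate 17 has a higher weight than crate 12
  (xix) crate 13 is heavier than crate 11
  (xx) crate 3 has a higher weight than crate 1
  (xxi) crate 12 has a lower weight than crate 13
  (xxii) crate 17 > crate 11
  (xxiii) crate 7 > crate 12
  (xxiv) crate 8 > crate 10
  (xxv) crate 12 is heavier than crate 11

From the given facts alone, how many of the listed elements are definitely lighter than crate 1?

4

The elements the relations force below crate 1 are crate 16, crate 11, crate 12, crate 9 — no chain reaches any other.
That is 4.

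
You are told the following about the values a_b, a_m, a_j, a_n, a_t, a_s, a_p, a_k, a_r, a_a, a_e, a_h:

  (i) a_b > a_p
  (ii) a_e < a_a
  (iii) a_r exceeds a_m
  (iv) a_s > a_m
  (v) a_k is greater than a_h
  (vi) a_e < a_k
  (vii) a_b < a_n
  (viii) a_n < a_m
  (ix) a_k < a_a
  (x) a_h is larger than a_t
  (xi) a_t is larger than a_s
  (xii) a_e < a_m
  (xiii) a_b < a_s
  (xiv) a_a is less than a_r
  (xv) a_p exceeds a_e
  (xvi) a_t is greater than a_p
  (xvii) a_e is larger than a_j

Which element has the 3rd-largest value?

Piecing the relations together gives one ordering: a_j < a_e < a_p < a_b < a_n < a_m < a_s < a_t < a_h < a_k < a_a < a_r.
Counting 3 from the largest end gives a_k.

a_k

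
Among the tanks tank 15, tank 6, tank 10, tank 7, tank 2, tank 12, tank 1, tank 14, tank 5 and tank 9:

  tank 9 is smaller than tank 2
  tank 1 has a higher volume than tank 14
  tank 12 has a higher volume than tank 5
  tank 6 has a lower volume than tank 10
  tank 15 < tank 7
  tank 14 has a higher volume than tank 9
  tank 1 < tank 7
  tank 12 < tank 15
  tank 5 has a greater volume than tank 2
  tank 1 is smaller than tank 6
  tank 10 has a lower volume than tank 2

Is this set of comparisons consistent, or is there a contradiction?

Every relation is compatible with tank 9 < tank 14 < tank 1 < tank 6 < tank 10 < tank 2 < tank 5 < tank 12 < tank 15 < tank 7; the set is consistent.

consistent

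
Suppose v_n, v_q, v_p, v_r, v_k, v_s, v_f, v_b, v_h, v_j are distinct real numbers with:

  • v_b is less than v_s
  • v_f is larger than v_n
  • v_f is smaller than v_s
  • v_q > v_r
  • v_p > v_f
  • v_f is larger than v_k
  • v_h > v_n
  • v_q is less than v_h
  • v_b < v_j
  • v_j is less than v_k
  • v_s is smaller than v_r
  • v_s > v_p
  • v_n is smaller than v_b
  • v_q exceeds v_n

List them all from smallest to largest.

The consecutive links are each given: v_n < v_b; v_b < v_j; v_j < v_k; v_k < v_f; v_f < v_p; v_p < v_s; v_s < v_r; v_r < v_q; v_q < v_h.

v_n < v_b < v_j < v_k < v_f < v_p < v_s < v_r < v_q < v_h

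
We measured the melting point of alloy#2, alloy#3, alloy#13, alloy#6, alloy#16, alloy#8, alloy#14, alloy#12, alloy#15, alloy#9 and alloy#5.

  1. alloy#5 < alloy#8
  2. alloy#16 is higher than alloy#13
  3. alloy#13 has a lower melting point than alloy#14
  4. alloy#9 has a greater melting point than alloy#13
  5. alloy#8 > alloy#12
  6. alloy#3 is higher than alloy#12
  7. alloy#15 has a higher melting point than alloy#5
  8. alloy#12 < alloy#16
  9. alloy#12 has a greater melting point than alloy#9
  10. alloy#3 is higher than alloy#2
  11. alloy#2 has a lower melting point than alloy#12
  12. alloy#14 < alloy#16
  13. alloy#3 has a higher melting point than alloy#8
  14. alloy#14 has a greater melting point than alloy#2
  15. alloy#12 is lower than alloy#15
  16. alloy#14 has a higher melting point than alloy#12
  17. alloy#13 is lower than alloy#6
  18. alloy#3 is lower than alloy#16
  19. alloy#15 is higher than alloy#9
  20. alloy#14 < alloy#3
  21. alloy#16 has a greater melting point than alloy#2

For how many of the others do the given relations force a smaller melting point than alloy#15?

5

The elements the relations force below alloy#15 are alloy#13, alloy#2, alloy#9, alloy#5, alloy#12 — no chain reaches any other.
That is 5.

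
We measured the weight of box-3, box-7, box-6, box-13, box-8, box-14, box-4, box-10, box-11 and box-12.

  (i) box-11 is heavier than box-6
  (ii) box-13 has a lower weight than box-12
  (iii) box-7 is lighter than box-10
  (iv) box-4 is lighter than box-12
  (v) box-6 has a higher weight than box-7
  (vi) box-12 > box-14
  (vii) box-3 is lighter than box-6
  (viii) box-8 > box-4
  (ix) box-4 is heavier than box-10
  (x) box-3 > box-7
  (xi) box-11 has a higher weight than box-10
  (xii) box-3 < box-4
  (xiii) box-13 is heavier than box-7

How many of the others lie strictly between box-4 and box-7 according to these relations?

The relations place box-7 below box-4. An element lies strictly between them when it is forced above box-7 and also forced below box-4.
Above box-7: {box-3, box-6, box-10, box-11, box-13, box-12, box-8}. Below box-4: {box-3, box-10}.
Intersection: {box-3, box-10} — 2.

2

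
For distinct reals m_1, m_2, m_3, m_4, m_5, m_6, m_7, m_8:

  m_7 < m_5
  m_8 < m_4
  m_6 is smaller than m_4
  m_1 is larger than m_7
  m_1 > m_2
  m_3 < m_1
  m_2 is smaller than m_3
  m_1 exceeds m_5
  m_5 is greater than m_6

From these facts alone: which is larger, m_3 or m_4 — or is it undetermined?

undetermined

Following every chain through m_3: above m_3 we get m_1; below m_3 we get m_2.
m_4 is not reached, and no chain runs the other way from m_4 to m_3.
So the given relations leave the order of m_3 and m_4 undetermined.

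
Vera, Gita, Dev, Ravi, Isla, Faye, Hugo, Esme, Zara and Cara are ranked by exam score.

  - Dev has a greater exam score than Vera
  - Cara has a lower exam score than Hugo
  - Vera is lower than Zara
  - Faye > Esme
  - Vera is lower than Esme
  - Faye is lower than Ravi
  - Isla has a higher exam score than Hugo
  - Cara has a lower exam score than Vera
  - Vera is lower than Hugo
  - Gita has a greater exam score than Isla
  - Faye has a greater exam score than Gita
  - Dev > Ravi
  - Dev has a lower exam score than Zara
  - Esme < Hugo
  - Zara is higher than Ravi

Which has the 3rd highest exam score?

Ravi

Piecing the relations together gives one ordering: Cara < Vera < Esme < Hugo < Isla < Gita < Faye < Ravi < Dev < Zara.
The 3rd largest is Ravi.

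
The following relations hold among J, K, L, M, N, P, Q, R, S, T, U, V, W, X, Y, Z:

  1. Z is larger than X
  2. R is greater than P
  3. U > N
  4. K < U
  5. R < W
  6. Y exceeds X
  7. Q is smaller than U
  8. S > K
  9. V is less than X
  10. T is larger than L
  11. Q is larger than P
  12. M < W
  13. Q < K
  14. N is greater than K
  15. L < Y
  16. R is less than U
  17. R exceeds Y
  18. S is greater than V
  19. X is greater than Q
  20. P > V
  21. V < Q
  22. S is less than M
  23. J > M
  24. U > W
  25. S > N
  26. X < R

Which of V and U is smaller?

V

V < P < Q < K < S < M < W < U, by transitivity through P, Q, K, S, M, W.
So V < U; V is the smaller of the two.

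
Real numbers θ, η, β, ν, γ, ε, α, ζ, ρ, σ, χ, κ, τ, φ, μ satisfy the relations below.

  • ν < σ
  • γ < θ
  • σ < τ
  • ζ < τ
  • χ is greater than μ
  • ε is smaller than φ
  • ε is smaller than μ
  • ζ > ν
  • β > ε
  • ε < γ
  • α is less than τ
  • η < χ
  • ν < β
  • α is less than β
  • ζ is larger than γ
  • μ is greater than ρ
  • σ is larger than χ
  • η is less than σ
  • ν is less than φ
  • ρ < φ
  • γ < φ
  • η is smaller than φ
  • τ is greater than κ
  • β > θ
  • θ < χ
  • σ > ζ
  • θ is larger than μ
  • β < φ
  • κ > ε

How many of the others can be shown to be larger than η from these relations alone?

4

The elements the relations force above η are χ, σ, τ, φ — no chain reaches any other.
That is 4.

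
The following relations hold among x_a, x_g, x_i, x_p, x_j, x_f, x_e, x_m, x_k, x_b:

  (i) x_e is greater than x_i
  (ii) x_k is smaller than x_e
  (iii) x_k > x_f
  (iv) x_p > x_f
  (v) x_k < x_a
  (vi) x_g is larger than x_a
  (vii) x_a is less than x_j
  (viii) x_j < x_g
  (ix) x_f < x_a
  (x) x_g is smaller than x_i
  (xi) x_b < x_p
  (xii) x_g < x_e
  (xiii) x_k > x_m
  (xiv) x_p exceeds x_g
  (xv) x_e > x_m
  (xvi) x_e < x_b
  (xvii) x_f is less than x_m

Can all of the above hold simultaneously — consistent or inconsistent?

consistent

Every relation is compatible with x_f < x_m < x_k < x_a < x_j < x_g < x_i < x_e < x_b < x_p; the set is consistent.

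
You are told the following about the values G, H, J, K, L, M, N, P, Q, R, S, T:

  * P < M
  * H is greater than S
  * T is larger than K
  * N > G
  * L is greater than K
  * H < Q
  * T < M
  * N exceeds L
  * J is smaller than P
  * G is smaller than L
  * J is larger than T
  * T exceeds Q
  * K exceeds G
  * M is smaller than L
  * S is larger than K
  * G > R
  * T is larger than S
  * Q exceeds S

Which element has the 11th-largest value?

G

Piecing the relations together gives one ordering: R < G < K < S < H < Q < T < J < P < M < L < N.
The 11th largest is G.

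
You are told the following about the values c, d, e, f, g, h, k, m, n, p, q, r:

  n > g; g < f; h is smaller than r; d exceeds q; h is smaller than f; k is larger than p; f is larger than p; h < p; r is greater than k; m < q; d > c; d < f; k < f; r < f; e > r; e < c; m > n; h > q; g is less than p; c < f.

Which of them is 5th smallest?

h

Piecing the relations together gives one ordering: g < n < m < q < h < p < k < r < e < c < d < f.
The 5th smallest is h.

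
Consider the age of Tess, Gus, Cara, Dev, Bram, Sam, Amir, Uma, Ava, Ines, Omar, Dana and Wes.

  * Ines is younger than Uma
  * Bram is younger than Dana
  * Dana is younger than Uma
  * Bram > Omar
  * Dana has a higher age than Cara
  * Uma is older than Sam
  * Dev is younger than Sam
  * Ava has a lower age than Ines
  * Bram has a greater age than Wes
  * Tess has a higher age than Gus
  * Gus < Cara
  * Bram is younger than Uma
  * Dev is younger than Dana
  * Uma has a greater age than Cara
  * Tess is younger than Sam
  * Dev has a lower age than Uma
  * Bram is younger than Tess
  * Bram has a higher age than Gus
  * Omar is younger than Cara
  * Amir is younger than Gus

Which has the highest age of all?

Chaining downward from Uma: directly below it, Dev, Bram, Ines, Cara, Dana, Sam; then Wes, Ava, Omar, Gus, Tess; then Amir.
That covers every other element, and nothing is given above Uma, so Uma is the highest age.

Uma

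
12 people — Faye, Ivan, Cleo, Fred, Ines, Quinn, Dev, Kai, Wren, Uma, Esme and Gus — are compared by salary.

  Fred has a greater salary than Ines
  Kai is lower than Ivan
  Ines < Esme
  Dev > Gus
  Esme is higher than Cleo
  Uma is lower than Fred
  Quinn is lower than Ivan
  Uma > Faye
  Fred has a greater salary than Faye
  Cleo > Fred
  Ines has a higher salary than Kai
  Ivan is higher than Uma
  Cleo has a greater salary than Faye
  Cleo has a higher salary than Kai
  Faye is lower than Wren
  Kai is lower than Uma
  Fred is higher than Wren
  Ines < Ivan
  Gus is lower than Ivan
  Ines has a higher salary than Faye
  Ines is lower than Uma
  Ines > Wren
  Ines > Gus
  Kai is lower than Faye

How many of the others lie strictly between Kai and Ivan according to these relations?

4

The relations place Kai below Ivan. An element lies strictly between them when it is forced above Kai and also forced below Ivan.
Above Kai: {Faye, Wren, Ines, Uma, Fred, Cleo, Esme}. Below Ivan: {Gus, Faye, Quinn, Wren, Ines, Uma}.
Intersection: {Faye, Wren, Ines, Uma} — 4.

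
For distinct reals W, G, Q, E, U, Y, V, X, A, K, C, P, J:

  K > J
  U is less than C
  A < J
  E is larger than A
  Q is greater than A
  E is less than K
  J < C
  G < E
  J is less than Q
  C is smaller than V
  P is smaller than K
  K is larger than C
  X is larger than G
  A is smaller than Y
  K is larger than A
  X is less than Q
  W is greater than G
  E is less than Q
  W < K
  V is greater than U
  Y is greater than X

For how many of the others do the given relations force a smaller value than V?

Directly below V: U, C.
One step further: J (3 so far).
One step further: A (4 so far).
No other element is forced below V by the given relations, so the count is 4.

4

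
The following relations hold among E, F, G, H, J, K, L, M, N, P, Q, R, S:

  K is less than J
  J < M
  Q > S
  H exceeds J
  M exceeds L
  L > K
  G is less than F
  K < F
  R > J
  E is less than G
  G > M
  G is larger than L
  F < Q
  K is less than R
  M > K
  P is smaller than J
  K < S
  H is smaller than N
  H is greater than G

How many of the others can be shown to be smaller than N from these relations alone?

8

The elements the relations force below N are K, L, E, P, J, M, G, H — no chain reaches any other.
That is 8.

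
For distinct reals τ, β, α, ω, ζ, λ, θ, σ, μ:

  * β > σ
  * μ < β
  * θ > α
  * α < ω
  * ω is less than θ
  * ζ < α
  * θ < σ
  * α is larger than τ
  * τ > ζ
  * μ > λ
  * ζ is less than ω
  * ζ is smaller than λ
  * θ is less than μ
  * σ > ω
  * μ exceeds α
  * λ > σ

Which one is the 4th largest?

σ

Chaining the given pairs: ζ < τ < α < ω < θ < σ < λ < μ < β.
Counting 4 from the largest end gives σ.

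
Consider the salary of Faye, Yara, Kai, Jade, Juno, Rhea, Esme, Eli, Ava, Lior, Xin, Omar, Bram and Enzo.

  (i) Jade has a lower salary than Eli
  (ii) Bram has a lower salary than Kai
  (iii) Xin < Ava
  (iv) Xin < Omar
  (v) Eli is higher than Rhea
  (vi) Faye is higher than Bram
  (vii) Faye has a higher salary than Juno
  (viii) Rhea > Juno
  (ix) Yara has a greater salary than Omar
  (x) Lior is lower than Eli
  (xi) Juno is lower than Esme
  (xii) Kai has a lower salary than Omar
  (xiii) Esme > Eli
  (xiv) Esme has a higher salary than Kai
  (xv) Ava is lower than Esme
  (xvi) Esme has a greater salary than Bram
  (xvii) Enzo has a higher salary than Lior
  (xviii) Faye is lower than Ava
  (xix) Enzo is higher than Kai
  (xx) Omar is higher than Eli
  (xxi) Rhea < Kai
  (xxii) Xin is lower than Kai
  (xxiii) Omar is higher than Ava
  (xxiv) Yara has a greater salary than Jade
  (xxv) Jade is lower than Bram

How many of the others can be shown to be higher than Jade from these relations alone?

Directly above Jade: Bram, Eli, Yara.
One step further: Kai, Faye, Omar, Esme (7 so far).
One step further: Ava, Enzo (9 so far).
No other element is forced above Jade by the given relations, so the count is 9.

9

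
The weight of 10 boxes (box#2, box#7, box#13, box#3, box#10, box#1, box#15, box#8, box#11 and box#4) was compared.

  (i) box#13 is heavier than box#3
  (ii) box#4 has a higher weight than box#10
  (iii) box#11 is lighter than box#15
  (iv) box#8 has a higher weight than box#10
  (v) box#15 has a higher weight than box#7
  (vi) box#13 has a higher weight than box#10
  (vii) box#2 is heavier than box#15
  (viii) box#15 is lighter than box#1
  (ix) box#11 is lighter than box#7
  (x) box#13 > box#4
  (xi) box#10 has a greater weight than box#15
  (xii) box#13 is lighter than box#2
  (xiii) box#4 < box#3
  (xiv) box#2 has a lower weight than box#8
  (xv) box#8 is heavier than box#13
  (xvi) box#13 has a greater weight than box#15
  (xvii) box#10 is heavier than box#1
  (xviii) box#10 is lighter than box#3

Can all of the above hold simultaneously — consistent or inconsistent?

The single ordering box#11 < box#7 < box#15 < box#1 < box#10 < box#4 < box#3 < box#13 < box#2 < box#8 satisfies every listed relation, so no contradiction arises.

consistent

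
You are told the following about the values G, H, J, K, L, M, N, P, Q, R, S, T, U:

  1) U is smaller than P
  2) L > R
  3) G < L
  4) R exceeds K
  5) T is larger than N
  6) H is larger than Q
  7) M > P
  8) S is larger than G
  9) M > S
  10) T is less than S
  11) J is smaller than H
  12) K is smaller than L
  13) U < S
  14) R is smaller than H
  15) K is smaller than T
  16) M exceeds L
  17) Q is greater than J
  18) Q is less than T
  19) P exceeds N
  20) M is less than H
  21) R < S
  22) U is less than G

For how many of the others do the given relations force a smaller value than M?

From M the given relations immediately reach P, L, S.
From those, U, G, N, K, R, T — 9 in total.
From those, Q — 10 in total.
From those, J — 11 in total.
No other element is forced below M by the given relations, so the count is 11.

11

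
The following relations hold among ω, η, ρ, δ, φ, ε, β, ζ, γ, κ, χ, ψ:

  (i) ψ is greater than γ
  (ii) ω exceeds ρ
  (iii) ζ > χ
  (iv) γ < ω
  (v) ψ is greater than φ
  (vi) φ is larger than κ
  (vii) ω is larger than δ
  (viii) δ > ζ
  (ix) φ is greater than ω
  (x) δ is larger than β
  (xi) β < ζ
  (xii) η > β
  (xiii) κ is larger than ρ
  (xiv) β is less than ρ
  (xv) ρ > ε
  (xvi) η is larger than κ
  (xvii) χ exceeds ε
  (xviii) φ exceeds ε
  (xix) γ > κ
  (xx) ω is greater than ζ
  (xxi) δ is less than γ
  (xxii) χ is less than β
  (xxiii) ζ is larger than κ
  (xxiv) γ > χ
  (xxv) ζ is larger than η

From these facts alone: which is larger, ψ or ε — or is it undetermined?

Link the given pairs in sequence: ε < χ; χ < β; β < ρ; ρ < κ; κ < η; η < ζ; ζ < δ; δ < ω; ω < φ; φ < ψ.
Together: ε < χ < β < ρ < κ < η < ζ < δ < ω < φ < ψ.
So ψ is larger.

ψ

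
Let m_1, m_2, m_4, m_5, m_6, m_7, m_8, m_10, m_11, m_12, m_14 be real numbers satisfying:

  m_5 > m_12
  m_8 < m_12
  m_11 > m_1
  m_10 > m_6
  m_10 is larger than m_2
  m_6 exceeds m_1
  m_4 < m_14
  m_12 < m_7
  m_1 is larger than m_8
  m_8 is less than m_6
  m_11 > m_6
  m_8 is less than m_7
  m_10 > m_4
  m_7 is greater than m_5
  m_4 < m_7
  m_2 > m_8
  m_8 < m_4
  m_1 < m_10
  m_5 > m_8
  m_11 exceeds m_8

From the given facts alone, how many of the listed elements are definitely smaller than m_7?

The elements the relations force below m_7 are m_8, m_12, m_4, m_5 — no chain reaches any other.
That is 4.

4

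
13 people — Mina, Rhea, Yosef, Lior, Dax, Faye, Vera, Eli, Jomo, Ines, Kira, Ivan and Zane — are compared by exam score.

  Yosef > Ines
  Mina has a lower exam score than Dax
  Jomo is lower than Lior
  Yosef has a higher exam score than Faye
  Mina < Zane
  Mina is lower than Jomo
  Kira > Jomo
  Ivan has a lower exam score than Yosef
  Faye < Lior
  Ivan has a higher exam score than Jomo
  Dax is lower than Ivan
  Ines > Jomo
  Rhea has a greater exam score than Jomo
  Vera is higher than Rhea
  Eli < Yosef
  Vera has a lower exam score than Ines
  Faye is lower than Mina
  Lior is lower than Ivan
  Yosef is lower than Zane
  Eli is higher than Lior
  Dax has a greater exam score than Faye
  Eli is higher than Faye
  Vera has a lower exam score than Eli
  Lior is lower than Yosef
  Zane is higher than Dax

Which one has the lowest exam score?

Faye

Chaining upward from Faye: directly above it, Mina, Dax, Lior, Eli, Yosef; then Jomo, Ivan, Zane; then Rhea, Kira, Ines; then Vera.
That covers every other element, and nothing is given below Faye, so Faye is the lowest exam score.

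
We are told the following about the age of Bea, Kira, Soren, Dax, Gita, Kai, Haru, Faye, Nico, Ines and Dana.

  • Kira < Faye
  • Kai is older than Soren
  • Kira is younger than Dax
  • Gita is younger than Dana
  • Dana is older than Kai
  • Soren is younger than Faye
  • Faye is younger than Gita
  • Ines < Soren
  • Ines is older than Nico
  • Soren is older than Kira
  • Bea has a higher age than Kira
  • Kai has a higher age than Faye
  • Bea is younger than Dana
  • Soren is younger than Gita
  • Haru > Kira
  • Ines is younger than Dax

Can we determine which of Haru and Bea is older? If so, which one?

Following every chain through Bea: above Bea we get Dana; below Bea we get Kira.
Haru is not reached, and no chain runs the other way from Haru to Bea.
So the given relations leave the order of Bea and Haru undetermined.

undetermined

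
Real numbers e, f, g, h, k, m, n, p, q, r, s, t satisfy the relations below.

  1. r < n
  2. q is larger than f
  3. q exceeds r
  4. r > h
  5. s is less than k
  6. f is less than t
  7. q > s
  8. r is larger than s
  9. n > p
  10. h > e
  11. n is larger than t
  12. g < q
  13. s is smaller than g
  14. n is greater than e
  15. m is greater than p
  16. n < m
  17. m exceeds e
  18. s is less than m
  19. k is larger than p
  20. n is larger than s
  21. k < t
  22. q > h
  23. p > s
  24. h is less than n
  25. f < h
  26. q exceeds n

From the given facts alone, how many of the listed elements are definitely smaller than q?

The elements the relations force below q are f, e, s, h, p, k, t, r, n, g — no chain reaches any other.
That is 10.

10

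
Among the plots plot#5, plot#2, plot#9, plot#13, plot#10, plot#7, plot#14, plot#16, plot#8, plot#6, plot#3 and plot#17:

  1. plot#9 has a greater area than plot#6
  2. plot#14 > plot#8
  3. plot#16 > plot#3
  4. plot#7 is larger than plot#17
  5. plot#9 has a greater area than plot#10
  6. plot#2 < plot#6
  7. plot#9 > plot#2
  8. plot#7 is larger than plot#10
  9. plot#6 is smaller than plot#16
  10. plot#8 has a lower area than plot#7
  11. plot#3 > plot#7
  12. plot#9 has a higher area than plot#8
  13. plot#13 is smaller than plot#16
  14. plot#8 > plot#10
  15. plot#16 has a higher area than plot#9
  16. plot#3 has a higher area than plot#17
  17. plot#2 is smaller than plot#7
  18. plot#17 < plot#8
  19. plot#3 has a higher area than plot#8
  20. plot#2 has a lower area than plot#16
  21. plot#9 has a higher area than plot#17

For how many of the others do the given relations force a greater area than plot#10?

From plot#10 the given relations immediately reach plot#8, plot#7, plot#9.
From those, plot#14, plot#3, plot#16 — 6 in total.
No other element is forced above plot#10 by the given relations, so the count is 6.

6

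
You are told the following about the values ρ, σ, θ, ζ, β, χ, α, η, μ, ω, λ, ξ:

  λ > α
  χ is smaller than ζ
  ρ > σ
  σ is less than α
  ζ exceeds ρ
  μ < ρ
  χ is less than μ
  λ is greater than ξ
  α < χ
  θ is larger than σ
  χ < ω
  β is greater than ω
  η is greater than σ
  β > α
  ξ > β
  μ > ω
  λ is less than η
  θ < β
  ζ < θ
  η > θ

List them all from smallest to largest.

σ < α < χ < ω < μ < ρ < ζ < θ < β < ξ < λ < η

Nothing is placed below σ, so it is least; from there σ < α; α < χ; χ < ω; ω < μ; μ < ρ; ρ < ζ; ζ < θ; θ < β; β < ξ; ξ < λ; λ < η, each given directly.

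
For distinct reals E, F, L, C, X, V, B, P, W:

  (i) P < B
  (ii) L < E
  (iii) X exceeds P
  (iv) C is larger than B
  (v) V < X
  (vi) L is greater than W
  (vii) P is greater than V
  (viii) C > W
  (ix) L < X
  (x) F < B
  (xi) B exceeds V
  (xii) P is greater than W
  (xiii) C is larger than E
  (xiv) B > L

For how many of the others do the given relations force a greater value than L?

Directly above L: X, E, B.
One step further: C (4 so far).
Nothing else is reachable above L; 4 in all.

4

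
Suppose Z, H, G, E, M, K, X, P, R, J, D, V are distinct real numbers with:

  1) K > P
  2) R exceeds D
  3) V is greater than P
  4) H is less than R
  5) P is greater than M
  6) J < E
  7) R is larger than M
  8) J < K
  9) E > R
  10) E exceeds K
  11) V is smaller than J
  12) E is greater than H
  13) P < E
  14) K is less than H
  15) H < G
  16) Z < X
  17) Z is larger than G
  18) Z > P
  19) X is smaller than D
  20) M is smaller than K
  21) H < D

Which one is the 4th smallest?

J

Piecing the relations together gives one ordering: M < P < V < J < K < H < G < Z < X < D < R < E.
Counting 4 from the smallest end gives J.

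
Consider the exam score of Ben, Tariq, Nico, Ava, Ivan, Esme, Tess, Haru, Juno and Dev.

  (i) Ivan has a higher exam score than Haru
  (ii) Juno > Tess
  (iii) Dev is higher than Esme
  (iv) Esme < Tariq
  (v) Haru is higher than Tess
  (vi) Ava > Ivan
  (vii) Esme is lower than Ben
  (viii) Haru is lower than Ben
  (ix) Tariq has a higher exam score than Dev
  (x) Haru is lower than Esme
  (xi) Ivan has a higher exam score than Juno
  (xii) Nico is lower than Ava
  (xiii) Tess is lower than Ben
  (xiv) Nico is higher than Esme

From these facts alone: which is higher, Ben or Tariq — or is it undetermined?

undetermined

Following every chain through Tariq: below Tariq we get Tess, Haru, Esme, Dev.
Ben is not reached, and no chain runs the other way from Ben to Tariq.
So the given relations leave the order of Tariq and Ben undetermined.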